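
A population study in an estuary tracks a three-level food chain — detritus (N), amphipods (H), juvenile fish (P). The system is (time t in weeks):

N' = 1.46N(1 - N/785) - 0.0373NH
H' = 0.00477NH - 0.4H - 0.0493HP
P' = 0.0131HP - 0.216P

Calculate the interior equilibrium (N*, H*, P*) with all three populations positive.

N* ≈ 454, H* ≈ 16.5, P* ≈ 35.8

From dP/dt = 0: 0.0131H* = 0.216, so H* = 16.5.
From dN/dt = 0: 1.46(1 - N*/785) = 0.0373·16.5, giving N* = 785·(1 - 0.421) = 454.
From dH/dt = 0: 0.00477·454 - 0.4 = 0.0493P*, so P* = 1.77/0.0493 = 35.8.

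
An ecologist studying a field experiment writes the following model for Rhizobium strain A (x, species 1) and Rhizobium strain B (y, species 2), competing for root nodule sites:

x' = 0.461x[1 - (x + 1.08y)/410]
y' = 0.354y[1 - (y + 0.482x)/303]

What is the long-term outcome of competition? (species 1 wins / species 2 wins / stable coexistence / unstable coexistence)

Compare the nullcline intercepts: K1/α12 = 410/1.08 = 380 > K2 = 303; K2/α21 = 303/0.482 = 629 > K1 = 410.
Since both inequalities hold, each species can invade when rare, so the interior equilibrium is stable.

stable coexistence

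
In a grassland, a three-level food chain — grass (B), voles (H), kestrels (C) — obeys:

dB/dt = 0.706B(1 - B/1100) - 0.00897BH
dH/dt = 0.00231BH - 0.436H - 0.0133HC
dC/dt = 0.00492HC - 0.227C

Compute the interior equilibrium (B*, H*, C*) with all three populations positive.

From dC/dt = 0: 0.00492H* = 0.227, so H* = 46.1.
From dB/dt = 0: 0.706(1 - B*/1100) = 0.00897·46.1, giving B* = 1100·(1 - 0.586) = 455.
From dH/dt = 0: 0.00231·455 - 0.436 = 0.0133C*, so C* = 0.615/0.0133 = 46.3.

B* ≈ 455, H* ≈ 46.1, C* ≈ 46.3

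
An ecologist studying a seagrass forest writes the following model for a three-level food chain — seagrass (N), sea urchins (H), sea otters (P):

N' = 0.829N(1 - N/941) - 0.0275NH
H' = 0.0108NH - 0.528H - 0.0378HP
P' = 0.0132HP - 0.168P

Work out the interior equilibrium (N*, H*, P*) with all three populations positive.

N* ≈ 544, H* ≈ 12.7, P* ≈ 141

From dP/dt = 0: 0.0132H* = 0.168, so H* = 12.7.
From dN/dt = 0: 0.829(1 - N*/941) = 0.0275·12.7, giving N* = 941·(1 - 0.422) = 544.
From dH/dt = 0: 0.0108·544 - 0.528 = 0.0378P*, so P* = 5.34/0.0378 = 141.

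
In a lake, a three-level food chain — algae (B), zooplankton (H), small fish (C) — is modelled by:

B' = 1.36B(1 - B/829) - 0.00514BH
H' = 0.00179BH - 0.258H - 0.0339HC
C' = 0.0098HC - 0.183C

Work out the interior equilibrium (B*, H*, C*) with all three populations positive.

B* ≈ 770, H* ≈ 18.7, C* ≈ 33.1

From dC/dt = 0: 0.0098H* = 0.183, so H* = 18.7.
From dB/dt = 0: 1.36(1 - B*/829) = 0.00514·18.7, giving B* = 829·(1 - 0.0706) = 770.
From dH/dt = 0: 0.00179·770 - 0.258 = 0.0339C*, so C* = 1.12/0.0339 = 33.1.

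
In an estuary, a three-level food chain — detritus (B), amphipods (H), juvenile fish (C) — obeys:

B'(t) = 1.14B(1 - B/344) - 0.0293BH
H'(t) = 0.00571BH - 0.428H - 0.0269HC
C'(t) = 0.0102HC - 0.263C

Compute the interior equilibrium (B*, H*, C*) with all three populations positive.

From dC/dt = 0: 0.0102H* = 0.263, so H* = 25.8.
From dB/dt = 0: 1.14(1 - B*/344) = 0.0293·25.8, giving B* = 344·(1 - 0.663) = 116.
From dH/dt = 0: 0.00571·116 - 0.428 = 0.0269C*, so C* = 0.235/0.0269 = 8.72.

B* ≈ 116, H* ≈ 25.8, C* ≈ 8.72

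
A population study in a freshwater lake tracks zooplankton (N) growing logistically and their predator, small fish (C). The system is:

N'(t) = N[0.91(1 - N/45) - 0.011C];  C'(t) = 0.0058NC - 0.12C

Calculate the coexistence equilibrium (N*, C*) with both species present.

N* ≈ 20.7, C* ≈ 44.7

From dC/dt = 0 with C > 0: 0.0058N* = 0.12, so N* = 20.7.
Substitute into dN/dt = 0: 0.91(1 - 20.7/45) = 0.011C*.
The bracket is 0.54, giving C* = 0.492/0.011 = 44.7.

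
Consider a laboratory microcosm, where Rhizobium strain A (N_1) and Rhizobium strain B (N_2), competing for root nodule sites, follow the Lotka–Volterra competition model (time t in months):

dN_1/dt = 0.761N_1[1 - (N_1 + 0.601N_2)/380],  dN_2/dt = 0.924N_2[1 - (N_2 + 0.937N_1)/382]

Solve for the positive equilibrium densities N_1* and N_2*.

N_1* ≈ 344, N_2* ≈ 59.4

Setting both brackets to zero gives the nullclines N_1 + 0.601N_2 = 380 and 0.937N_1 + N_2 = 382.
Substituting N_2 = 382 - 0.937N_1 into the first: N_1(1 - 0.601·0.937) = 380 - 0.601·382.
So N_1* = 150/0.437 = 344, and then N_2* = 382 - 0.937·344 = 59.4.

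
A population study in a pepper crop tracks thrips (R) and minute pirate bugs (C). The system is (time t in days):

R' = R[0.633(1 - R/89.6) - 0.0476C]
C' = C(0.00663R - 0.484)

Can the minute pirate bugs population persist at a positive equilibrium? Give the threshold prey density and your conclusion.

Threshold R = 73; K > 73, so yes, the predator persists.

The predator equation gives dC/dt > 0 only when R > 0.484/0.00663 = 73.
Without the predator, R → K = 89.6. Since 89.6 > 73, the predator can invade and persist.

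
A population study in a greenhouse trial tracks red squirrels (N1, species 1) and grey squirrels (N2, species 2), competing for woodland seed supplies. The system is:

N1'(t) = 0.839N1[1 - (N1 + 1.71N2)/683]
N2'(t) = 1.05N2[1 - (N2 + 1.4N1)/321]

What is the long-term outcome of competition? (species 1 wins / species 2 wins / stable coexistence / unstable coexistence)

Compare the nullcline intercepts: K1/α12 = 683/1.71 = 399 > K2 = 321; K2/α21 = 321/1.4 = 229 < K1 = 683.
Since the inequalities point opposite ways, species 1 can invade but species 2 cannot.

species 1 excludes species 2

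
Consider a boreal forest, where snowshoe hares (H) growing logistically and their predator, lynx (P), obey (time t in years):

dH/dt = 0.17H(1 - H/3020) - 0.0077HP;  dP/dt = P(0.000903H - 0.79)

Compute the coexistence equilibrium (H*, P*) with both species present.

From dP/dt = 0 with P > 0: 0.000903H* = 0.79, so H* = 875.
Substitute into dH/dt = 0: 0.17(1 - 875/3020) = 0.0077P*.
The bracket is 0.71, giving P* = 0.121/0.0077 = 15.7.

H* ≈ 875, P* ≈ 15.7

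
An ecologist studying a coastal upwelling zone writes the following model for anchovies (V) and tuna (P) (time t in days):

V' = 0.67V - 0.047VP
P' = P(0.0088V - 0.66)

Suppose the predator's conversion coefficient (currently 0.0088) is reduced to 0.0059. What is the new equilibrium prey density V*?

At the interior fixed point, setting dP/dt = 0 with P > 0 fixes V* = (predator death rate)/(VP coefficient) — independent of the other coefficients.
With the change, V* = 0.66/0.0059 = 112; it rises from 75.

V* ≈ 112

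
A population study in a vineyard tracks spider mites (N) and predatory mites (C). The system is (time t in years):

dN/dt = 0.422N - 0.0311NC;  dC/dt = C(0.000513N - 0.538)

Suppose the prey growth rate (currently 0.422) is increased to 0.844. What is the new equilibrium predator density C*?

At the interior fixed point, setting dN/dt = 0 with N > 0 fixes C* = (prey growth rate)/(NC coefficient) — independent of the other coefficients.
With the change, C* = 0.844/0.0311 = 27.1; it rises from 13.6.

C* ≈ 27.1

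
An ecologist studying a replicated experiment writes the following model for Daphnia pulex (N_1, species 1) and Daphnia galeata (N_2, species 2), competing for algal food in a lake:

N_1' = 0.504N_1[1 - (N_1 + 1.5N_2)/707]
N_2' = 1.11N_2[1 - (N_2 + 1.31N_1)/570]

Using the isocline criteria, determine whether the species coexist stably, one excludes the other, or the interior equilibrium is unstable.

unstable coexistence (outcome depends on initial conditions)

Compare the nullcline intercepts: K1/α12 = 707/1.5 = 471 < K2 = 570; K2/α21 = 570/1.31 = 435 < K1 = 707.
Since both are reversed, neither can invade when rare; the interior point is a saddle.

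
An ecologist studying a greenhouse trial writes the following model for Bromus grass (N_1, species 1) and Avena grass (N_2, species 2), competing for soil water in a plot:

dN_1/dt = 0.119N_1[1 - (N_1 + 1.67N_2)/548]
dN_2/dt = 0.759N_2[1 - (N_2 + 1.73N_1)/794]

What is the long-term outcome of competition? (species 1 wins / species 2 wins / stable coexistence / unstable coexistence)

unstable coexistence (outcome depends on initial conditions)

Compare the nullcline intercepts: K1/α12 = 548/1.67 = 328 < K2 = 794; K2/α21 = 794/1.73 = 459 < K1 = 548.
Since both are reversed, neither can invade when rare; the interior point is a saddle.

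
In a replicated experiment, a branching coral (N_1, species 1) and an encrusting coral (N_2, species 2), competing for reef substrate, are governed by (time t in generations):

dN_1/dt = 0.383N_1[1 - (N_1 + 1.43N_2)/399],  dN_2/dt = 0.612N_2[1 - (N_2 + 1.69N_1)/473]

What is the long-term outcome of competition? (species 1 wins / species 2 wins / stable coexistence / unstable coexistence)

Compare the nullcline intercepts: K1/α12 = 399/1.43 = 279 < K2 = 473; K2/α21 = 473/1.69 = 280 < K1 = 399.
Since both are reversed, neither can invade when rare; the interior point is a saddle.

unstable coexistence (outcome depends on initial conditions)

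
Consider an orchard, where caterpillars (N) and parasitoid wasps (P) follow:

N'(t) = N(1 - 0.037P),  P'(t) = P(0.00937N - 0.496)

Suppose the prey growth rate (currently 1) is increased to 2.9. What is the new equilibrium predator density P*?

P* ≈ 78.4

At the interior fixed point, setting dN/dt = 0 with N > 0 fixes P* = (prey growth rate)/(NP coefficient) — independent of the other coefficients.
With the change, P* = 2.9/0.037 = 78.4; it rises from 27.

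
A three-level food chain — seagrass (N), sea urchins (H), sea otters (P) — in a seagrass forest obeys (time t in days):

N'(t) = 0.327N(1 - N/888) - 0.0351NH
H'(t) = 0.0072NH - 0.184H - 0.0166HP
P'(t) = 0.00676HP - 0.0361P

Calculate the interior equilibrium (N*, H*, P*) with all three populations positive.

N* ≈ 379, H* ≈ 5.34, P* ≈ 153

From dP/dt = 0: 0.00676H* = 0.0361, so H* = 5.34.
From dN/dt = 0: 0.327(1 - N*/888) = 0.0351·5.34, giving N* = 888·(1 - 0.573) = 379.
From dH/dt = 0: 0.0072·379 - 0.184 = 0.0166P*, so P* = 2.54/0.0166 = 153.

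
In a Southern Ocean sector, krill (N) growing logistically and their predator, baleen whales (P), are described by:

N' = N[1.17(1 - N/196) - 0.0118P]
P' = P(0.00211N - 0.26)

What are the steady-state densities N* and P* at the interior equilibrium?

N* ≈ 123, P* ≈ 36.8

From dP/dt = 0 with P > 0: 0.00211N* = 0.26, so N* = 123.
Substitute into dN/dt = 0: 1.17(1 - 123/196) = 0.0118P*.
The bracket is 0.371, giving P* = 0.434/0.0118 = 36.8.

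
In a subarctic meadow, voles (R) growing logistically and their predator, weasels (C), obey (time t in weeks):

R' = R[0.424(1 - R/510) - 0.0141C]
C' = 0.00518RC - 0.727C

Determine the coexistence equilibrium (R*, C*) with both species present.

From dC/dt = 0 with C > 0: 0.00518R* = 0.727, so R* = 140.
Substitute into dR/dt = 0: 0.424(1 - 140/510) = 0.0141C*.
The bracket is 0.725, giving C* = 0.307/0.0141 = 21.8.

R* ≈ 140, C* ≈ 21.8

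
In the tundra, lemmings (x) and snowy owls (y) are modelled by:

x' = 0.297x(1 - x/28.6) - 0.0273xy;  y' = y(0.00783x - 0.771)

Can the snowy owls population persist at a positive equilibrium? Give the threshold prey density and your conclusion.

Threshold x = 98.5; K < 98.5, so no, the predator goes extinct.

The predator equation gives dy/dt > 0 only when x > 0.771/0.00783 = 98.5.
Without the predator, x → K = 28.6. Since 28.6 < 98.5, the predator cannot invade.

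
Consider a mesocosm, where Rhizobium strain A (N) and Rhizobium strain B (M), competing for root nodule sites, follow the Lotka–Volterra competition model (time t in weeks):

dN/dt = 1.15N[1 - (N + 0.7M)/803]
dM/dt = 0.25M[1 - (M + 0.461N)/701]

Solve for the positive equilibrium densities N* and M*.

N* ≈ 461, M* ≈ 488

Setting both brackets to zero gives the nullclines N + 0.7M = 803 and 0.461N + M = 701.
Substituting M = 701 - 0.461N into the first: N(1 - 0.7·0.461) = 803 - 0.7·701.
So N* = 312/0.677 = 461, and then M* = 701 - 0.461·461 = 488.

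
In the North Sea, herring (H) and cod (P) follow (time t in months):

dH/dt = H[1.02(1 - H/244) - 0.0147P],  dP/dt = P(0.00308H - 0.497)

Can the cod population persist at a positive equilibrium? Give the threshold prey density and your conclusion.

The predator equation gives dP/dt > 0 only when H > 0.497/0.00308 = 161.
Without the predator, H → K = 244. Since 244 > 161, the predator can invade and persist.

Threshold H = 161; K > 161, so yes, the predator persists.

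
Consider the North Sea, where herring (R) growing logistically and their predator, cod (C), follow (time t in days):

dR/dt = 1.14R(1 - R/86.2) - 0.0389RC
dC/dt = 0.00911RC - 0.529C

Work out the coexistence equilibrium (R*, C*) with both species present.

From dC/dt = 0 with C > 0: 0.00911R* = 0.529, so R* = 58.1.
Substitute into dR/dt = 0: 1.14(1 - 58.1/86.2) = 0.0389C*.
The bracket is 0.326, giving C* = 0.372/0.0389 = 9.56.

R* ≈ 58.1, C* ≈ 9.56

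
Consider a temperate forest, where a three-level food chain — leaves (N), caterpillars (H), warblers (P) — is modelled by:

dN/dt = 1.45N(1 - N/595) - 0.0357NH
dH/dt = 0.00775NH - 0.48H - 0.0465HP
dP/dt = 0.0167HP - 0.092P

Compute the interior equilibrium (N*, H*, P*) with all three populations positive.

From dP/dt = 0: 0.0167H* = 0.092, so H* = 5.51.
From dN/dt = 0: 1.45(1 - N*/595) = 0.0357·5.51, giving N* = 595·(1 - 0.136) = 514.
From dH/dt = 0: 0.00775·514 - 0.48 = 0.0465P*, so P* = 3.51/0.0465 = 75.4.

N* ≈ 514, H* ≈ 5.51, P* ≈ 75.4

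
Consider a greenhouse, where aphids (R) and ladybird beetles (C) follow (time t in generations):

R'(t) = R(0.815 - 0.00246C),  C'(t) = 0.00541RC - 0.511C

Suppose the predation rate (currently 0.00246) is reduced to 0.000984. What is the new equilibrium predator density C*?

At the interior fixed point, setting dR/dt = 0 with R > 0 fixes C* = (prey growth rate)/(RC coefficient) — independent of the other coefficients.
With the change, C* = 0.815/0.000984 = 828; it rises from 331.

C* ≈ 828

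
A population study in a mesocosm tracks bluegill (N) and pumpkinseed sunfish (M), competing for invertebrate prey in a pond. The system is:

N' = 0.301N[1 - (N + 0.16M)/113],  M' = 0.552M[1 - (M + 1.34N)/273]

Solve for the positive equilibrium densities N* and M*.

N* ≈ 88.2, M* ≈ 155

Setting both brackets to zero gives the nullclines N + 0.16M = 113 and 1.34N + M = 273.
Substituting M = 273 - 1.34N into the first: N(1 - 0.16·1.34) = 113 - 0.16·273.
So N* = 69.3/0.786 = 88.2, and then M* = 273 - 1.34·88.2 = 155.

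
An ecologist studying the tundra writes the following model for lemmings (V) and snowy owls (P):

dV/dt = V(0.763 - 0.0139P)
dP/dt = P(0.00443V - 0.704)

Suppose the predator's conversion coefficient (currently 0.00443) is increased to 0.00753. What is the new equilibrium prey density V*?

V* ≈ 93.5

At the interior fixed point, setting dP/dt = 0 with P > 0 fixes V* = (predator death rate)/(VP coefficient) — independent of the other coefficients.
With the change, V* = 0.704/0.00753 = 93.5; it falls from 159.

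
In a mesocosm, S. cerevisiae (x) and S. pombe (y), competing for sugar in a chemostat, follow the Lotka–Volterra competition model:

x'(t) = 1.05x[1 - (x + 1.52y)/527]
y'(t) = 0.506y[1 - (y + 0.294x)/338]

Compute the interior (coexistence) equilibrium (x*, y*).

x* ≈ 23.9, y* ≈ 331

Setting both brackets to zero gives the nullclines x + 1.52y = 527 and 0.294x + y = 338.
Substituting y = 338 - 0.294x into the first: x(1 - 1.52·0.294) = 527 - 1.52·338.
So x* = 13.2/0.553 = 23.9, and then y* = 338 - 0.294·23.9 = 331.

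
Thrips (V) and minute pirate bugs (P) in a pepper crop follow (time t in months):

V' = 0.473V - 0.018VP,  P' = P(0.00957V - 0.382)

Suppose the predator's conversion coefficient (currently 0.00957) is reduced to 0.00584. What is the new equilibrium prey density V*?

At the interior fixed point, setting dP/dt = 0 with P > 0 fixes V* = (predator death rate)/(VP coefficient) — independent of the other coefficients.
With the change, V* = 0.382/0.00584 = 65.4; it rises from 39.9.

V* ≈ 65.4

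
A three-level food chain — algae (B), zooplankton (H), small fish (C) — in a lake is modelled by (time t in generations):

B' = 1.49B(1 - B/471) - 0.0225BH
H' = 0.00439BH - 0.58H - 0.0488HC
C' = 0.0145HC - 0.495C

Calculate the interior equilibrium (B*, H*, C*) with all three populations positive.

From dC/dt = 0: 0.0145H* = 0.495, so H* = 34.1.
From dB/dt = 0: 1.49(1 - B*/471) = 0.0225·34.1, giving B* = 471·(1 - 0.516) = 228.
From dH/dt = 0: 0.00439·228 - 0.58 = 0.0488C*, so C* = 0.422/0.0488 = 8.64.

B* ≈ 228, H* ≈ 34.1, C* ≈ 8.64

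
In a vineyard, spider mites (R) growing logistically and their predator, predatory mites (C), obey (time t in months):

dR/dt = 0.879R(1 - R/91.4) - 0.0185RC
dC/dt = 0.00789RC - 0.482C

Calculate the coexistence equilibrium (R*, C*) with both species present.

R* ≈ 61.1, C* ≈ 15.8

From dC/dt = 0 with C > 0: 0.00789R* = 0.482, so R* = 61.1.
Substitute into dR/dt = 0: 0.879(1 - 61.1/91.4) = 0.0185C*.
The bracket is 0.332, giving C* = 0.291/0.0185 = 15.8.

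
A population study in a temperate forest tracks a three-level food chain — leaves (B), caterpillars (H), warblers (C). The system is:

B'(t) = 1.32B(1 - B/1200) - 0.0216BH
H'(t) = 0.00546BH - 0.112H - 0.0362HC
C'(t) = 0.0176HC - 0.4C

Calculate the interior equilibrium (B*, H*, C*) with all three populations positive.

From dC/dt = 0: 0.0176H* = 0.4, so H* = 22.7.
From dB/dt = 0: 1.32(1 - B*/1200) = 0.0216·22.7, giving B* = 1200·(1 - 0.372) = 754.
From dH/dt = 0: 0.00546·754 - 0.112 = 0.0362C*, so C* = 4/0.0362 = 111.

B* ≈ 754, H* ≈ 22.7, C* ≈ 111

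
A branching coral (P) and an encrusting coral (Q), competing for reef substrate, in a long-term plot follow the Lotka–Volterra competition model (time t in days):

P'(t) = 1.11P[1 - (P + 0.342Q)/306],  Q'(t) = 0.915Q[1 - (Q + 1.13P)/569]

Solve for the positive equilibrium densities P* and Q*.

Setting both brackets to zero gives the nullclines P + 0.342Q = 306 and 1.13P + Q = 569.
Substituting Q = 569 - 1.13P into the first: P(1 - 0.342·1.13) = 306 - 0.342·569.
So P* = 111/0.614 = 182, and then Q* = 569 - 1.13·182 = 364.

P* ≈ 182, Q* ≈ 364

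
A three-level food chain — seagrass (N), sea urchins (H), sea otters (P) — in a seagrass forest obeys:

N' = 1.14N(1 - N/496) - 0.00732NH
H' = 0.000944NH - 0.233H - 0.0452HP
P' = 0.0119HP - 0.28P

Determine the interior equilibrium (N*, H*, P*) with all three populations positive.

N* ≈ 421, H* ≈ 23.5, P* ≈ 3.64

From dP/dt = 0: 0.0119H* = 0.28, so H* = 23.5.
From dN/dt = 0: 1.14(1 - N*/496) = 0.00732·23.5, giving N* = 496·(1 - 0.151) = 421.
From dH/dt = 0: 0.000944·421 - 0.233 = 0.0452P*, so P* = 0.164/0.0452 = 3.64.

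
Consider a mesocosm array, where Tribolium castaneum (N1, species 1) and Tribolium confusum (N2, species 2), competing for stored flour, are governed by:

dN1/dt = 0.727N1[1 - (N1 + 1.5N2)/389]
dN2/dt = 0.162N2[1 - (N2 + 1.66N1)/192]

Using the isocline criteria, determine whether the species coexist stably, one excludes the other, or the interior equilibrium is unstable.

Compare the nullcline intercepts: K1/α12 = 389/1.5 = 259 > K2 = 192; K2/α21 = 192/1.66 = 116 < K1 = 389.
Since the inequalities point opposite ways, species 1 can invade but species 2 cannot.

species 1 excludes species 2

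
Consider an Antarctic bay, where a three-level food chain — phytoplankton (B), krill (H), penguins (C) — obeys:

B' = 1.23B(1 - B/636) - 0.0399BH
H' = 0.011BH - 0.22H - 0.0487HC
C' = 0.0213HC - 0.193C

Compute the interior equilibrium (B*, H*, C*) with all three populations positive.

B* ≈ 449, H* ≈ 9.06, C* ≈ 96.9

From dC/dt = 0: 0.0213H* = 0.193, so H* = 9.06.
From dB/dt = 0: 1.23(1 - B*/636) = 0.0399·9.06, giving B* = 636·(1 - 0.294) = 449.
From dH/dt = 0: 0.011·449 - 0.22 = 0.0487C*, so C* = 4.72/0.0487 = 96.9.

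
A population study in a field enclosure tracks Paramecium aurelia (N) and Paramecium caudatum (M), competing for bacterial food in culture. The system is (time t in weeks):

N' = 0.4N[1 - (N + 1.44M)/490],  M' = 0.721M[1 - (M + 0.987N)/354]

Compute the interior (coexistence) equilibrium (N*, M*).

Setting both brackets to zero gives the nullclines N + 1.44M = 490 and 0.987N + M = 354.
Substituting M = 354 - 0.987N into the first: N(1 - 1.44·0.987) = 490 - 1.44·354.
So N* = -19.8/-0.421 = 46.9, and then M* = 354 - 0.987·46.9 = 308.

N* ≈ 46.9, M* ≈ 308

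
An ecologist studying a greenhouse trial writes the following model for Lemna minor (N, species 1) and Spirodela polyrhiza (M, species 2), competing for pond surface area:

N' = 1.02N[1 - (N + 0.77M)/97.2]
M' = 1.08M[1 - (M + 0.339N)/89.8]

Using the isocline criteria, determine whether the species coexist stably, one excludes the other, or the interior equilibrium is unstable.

stable coexistence

Compare the nullcline intercepts: K1/α12 = 97.2/0.77 = 126 > K2 = 89.8; K2/α21 = 89.8/0.339 = 265 > K1 = 97.2.
Since both inequalities hold, each species can invade when rare, so the interior equilibrium is stable.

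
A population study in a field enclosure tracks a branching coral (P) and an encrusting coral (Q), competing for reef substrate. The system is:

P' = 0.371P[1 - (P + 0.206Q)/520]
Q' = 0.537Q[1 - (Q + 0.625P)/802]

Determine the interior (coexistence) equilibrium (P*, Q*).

Setting both brackets to zero gives the nullclines P + 0.206Q = 520 and 0.625P + Q = 802.
Substituting Q = 802 - 0.625P into the first: P(1 - 0.206·0.625) = 520 - 0.206·802.
So P* = 355/0.871 = 407, and then Q* = 802 - 0.625·407 = 547.

P* ≈ 407, Q* ≈ 547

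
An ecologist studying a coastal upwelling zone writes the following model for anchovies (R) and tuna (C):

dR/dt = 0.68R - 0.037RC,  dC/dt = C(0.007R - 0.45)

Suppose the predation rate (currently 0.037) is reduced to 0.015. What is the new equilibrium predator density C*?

C* ≈ 45.3

At the interior fixed point, setting dR/dt = 0 with R > 0 fixes C* = (prey growth rate)/(RC coefficient) — independent of the other coefficients.
With the change, C* = 0.68/0.015 = 45.3; it rises from 18.4.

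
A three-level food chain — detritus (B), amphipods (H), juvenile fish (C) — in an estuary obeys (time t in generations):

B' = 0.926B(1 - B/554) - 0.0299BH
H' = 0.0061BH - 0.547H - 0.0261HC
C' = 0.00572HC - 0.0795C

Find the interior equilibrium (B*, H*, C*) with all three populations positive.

B* ≈ 305, H* ≈ 13.9, C* ≈ 50.4

From dC/dt = 0: 0.00572H* = 0.0795, so H* = 13.9.
From dB/dt = 0: 0.926(1 - B*/554) = 0.0299·13.9, giving B* = 554·(1 - 0.449) = 305.
From dH/dt = 0: 0.0061·305 - 0.547 = 0.0261C*, so C* = 1.32/0.0261 = 50.4.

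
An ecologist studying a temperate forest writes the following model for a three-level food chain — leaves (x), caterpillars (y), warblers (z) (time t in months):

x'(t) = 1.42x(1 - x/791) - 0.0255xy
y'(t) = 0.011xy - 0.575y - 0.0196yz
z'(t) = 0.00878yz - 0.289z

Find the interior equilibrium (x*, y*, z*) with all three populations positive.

x* ≈ 323, y* ≈ 32.9, z* ≈ 152

From dz/dt = 0: 0.00878y* = 0.289, so y* = 32.9.
From dx/dt = 0: 1.42(1 - x*/791) = 0.0255·32.9, giving x* = 791·(1 - 0.591) = 323.
From dy/dt = 0: 0.011·323 - 0.575 = 0.0196z*, so z* = 2.98/0.0196 = 152.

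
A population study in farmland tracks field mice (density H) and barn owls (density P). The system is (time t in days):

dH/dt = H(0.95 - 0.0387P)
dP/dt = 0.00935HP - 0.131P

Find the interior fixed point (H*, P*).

Set dP/dt = 0 with P > 0: 0.00935H - 0.131 = 0, so H* = 0.131/0.00935 = 14.
Set dH/dt = 0 with H > 0: 0.95 - 0.0387P = 0, so P* = 0.95/0.0387 = 24.5.

H* ≈ 14, P* ≈ 24.5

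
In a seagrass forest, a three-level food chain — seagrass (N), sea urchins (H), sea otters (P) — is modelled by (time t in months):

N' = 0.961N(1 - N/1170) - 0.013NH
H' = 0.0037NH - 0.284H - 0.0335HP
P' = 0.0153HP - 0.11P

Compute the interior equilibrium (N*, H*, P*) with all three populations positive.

N* ≈ 1060, H* ≈ 7.19, P* ≈ 108

From dP/dt = 0: 0.0153H* = 0.11, so H* = 7.19.
From dN/dt = 0: 0.961(1 - N*/1170) = 0.013·7.19, giving N* = 1170·(1 - 0.0973) = 1060.
From dH/dt = 0: 0.0037·1060 - 0.284 = 0.0335P*, so P* = 3.62/0.0335 = 108.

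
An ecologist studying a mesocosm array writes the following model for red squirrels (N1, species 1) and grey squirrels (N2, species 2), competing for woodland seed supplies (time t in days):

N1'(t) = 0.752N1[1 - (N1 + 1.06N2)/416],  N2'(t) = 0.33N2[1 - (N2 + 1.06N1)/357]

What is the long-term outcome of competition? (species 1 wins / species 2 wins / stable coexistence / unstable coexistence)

species 1 excludes species 2

Compare the nullcline intercepts: K1/α12 = 416/1.06 = 392 > K2 = 357; K2/α21 = 357/1.06 = 337 < K1 = 416.
Since the inequalities point opposite ways, species 1 can invade but species 2 cannot.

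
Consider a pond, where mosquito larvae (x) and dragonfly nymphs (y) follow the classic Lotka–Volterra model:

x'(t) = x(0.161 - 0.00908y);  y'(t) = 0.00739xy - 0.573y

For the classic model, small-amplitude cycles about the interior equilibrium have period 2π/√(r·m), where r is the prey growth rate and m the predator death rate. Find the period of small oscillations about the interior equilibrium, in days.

T ≈ 20.7 days

Here r = 0.161 and m = 0.573, so r·m = 0.0923.
ω = √0.0923 = 0.304 per day, hence T = 2π/ω ≈ 20.7 days.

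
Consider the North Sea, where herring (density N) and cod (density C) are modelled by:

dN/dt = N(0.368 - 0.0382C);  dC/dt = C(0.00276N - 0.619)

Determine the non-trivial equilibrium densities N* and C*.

N* ≈ 224, C* ≈ 9.63

Set dC/dt = 0 with C > 0: 0.00276N - 0.619 = 0, so N* = 0.619/0.00276 = 224.
Set dN/dt = 0 with N > 0: 0.368 - 0.0382C = 0, so C* = 0.368/0.0382 = 9.63.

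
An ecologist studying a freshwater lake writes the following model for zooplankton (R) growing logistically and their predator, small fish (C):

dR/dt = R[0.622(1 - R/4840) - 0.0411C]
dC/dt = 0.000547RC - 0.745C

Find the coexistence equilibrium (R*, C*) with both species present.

R* ≈ 1360, C* ≈ 10.9

From dC/dt = 0 with C > 0: 0.000547R* = 0.745, so R* = 1360.
Substitute into dR/dt = 0: 0.622(1 - 1360/4840) = 0.0411C*.
The bracket is 0.719, giving C* = 0.447/0.0411 = 10.9.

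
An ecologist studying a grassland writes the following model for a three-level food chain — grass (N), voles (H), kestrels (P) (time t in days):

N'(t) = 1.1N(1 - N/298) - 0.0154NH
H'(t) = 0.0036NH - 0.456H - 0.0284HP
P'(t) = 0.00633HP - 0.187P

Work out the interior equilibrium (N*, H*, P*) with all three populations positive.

From dP/dt = 0: 0.00633H* = 0.187, so H* = 29.5.
From dN/dt = 0: 1.1(1 - N*/298) = 0.0154·29.5, giving N* = 298·(1 - 0.414) = 175.
From dH/dt = 0: 0.0036·175 - 0.456 = 0.0284P*, so P* = 0.173/0.0284 = 6.1.

N* ≈ 175, H* ≈ 29.5, P* ≈ 6.1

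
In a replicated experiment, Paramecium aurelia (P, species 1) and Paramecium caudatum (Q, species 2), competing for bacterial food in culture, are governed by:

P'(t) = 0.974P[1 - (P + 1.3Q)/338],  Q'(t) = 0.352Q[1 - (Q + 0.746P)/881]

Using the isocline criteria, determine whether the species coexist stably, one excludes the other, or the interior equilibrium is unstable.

species 2 excludes species 1

Compare the nullcline intercepts: K1/α12 = 338/1.3 = 260 < K2 = 881; K2/α21 = 881/0.746 = 1180 > K1 = 338.
Since the inequalities point opposite ways, species 2 can invade but species 1 cannot.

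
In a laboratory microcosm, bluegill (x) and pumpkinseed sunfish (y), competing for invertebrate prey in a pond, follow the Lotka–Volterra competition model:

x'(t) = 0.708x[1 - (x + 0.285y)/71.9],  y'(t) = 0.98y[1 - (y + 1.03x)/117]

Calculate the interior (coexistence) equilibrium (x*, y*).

Setting both brackets to zero gives the nullclines x + 0.285y = 71.9 and 1.03x + y = 117.
Substituting y = 117 - 1.03x into the first: x(1 - 0.285·1.03) = 71.9 - 0.285·117.
So x* = 38.6/0.706 = 54.6, and then y* = 117 - 1.03·54.6 = 60.8.

x* ≈ 54.6, y* ≈ 60.8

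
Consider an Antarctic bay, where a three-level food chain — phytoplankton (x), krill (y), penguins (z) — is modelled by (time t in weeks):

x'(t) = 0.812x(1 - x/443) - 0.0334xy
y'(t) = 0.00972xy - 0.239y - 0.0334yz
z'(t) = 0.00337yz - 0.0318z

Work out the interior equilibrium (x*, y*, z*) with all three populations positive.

x* ≈ 271, y* ≈ 9.44, z* ≈ 71.7

From dz/dt = 0: 0.00337y* = 0.0318, so y* = 9.44.
From dx/dt = 0: 0.812(1 - x*/443) = 0.0334·9.44, giving x* = 443·(1 - 0.388) = 271.
From dy/dt = 0: 0.00972·271 - 0.239 = 0.0334z*, so z* = 2.4/0.0334 = 71.7.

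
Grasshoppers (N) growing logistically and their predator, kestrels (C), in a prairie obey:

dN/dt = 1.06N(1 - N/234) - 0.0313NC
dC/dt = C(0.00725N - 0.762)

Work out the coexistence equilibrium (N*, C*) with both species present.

From dC/dt = 0 with C > 0: 0.00725N* = 0.762, so N* = 105.
Substitute into dN/dt = 0: 1.06(1 - 105/234) = 0.0313C*.
The bracket is 0.551, giving C* = 0.584/0.0313 = 18.7.

N* ≈ 105, C* ≈ 18.7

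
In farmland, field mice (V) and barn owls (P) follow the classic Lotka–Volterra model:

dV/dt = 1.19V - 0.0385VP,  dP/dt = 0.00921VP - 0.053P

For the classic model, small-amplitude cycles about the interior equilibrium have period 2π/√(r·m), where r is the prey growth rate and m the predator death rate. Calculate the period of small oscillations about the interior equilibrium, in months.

T ≈ 25 months

Here r = 1.19 and m = 0.053, so r·m = 0.0631.
ω = √0.0631 = 0.251 per month, hence T = 2π/ω ≈ 25 months.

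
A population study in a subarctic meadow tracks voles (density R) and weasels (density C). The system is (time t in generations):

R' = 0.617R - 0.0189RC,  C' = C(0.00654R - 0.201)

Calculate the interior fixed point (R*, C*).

Set dC/dt = 0 with C > 0: 0.00654R - 0.201 = 0, so R* = 0.201/0.00654 = 30.7.
Set dR/dt = 0 with R > 0: 0.617 - 0.0189C = 0, so C* = 0.617/0.0189 = 32.6.

R* ≈ 30.7, C* ≈ 32.6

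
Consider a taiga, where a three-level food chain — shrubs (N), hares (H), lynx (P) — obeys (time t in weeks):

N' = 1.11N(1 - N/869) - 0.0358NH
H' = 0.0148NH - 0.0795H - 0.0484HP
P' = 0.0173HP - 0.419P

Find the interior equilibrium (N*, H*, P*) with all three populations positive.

N* ≈ 190, H* ≈ 24.2, P* ≈ 56.5

From dP/dt = 0: 0.0173H* = 0.419, so H* = 24.2.
From dN/dt = 0: 1.11(1 - N*/869) = 0.0358·24.2, giving N* = 869·(1 - 0.781) = 190.
From dH/dt = 0: 0.0148·190 - 0.0795 = 0.0484P*, so P* = 2.74/0.0484 = 56.5.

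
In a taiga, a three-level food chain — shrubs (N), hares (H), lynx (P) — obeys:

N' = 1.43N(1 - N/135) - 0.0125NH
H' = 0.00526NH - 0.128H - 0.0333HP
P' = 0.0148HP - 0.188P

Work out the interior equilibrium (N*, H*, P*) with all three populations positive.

From dP/dt = 0: 0.0148H* = 0.188, so H* = 12.7.
From dN/dt = 0: 1.43(1 - N*/135) = 0.0125·12.7, giving N* = 135·(1 - 0.111) = 120.
From dH/dt = 0: 0.00526·120 - 0.128 = 0.0333P*, so P* = 0.503/0.0333 = 15.1.

N* ≈ 120, H* ≈ 12.7, P* ≈ 15.1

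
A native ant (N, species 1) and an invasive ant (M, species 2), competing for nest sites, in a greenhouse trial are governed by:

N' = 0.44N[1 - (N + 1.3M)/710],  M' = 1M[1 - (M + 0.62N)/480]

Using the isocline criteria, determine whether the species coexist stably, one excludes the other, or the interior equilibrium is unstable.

stable coexistence

Compare the nullcline intercepts: K1/α12 = 710/1.3 = 546 > K2 = 480; K2/α21 = 480/0.62 = 774 > K1 = 710.
Since both inequalities hold, each species can invade when rare, so the interior equilibrium is stable.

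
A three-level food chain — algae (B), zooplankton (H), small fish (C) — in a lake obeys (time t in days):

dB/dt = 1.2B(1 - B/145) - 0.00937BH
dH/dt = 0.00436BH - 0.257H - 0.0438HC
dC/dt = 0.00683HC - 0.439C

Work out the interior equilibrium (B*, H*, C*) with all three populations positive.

From dC/dt = 0: 0.00683H* = 0.439, so H* = 64.3.
From dB/dt = 0: 1.2(1 - B*/145) = 0.00937·64.3, giving B* = 145·(1 - 0.502) = 72.2.
From dH/dt = 0: 0.00436·72.2 - 0.257 = 0.0438C*, so C* = 0.0579/0.0438 = 1.32.

B* ≈ 72.2, H* ≈ 64.3, C* ≈ 1.32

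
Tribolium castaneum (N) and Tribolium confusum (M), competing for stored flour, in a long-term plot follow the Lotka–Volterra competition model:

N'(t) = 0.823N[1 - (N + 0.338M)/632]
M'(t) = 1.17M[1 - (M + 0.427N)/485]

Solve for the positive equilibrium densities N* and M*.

N* ≈ 547, M* ≈ 251

Setting both brackets to zero gives the nullclines N + 0.338M = 632 and 0.427N + M = 485.
Substituting M = 485 - 0.427N into the first: N(1 - 0.338·0.427) = 632 - 0.338·485.
So N* = 468/0.856 = 547, and then M* = 485 - 0.427·547 = 251.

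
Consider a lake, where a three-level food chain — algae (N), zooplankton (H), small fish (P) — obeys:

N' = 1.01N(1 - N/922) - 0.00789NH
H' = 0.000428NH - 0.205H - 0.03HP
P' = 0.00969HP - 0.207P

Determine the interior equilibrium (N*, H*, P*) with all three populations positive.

N* ≈ 768, H* ≈ 21.4, P* ≈ 4.13

From dP/dt = 0: 0.00969H* = 0.207, so H* = 21.4.
From dN/dt = 0: 1.01(1 - N*/922) = 0.00789·21.4, giving N* = 922·(1 - 0.167) = 768.
From dH/dt = 0: 0.000428·768 - 0.205 = 0.03P*, so P* = 0.124/0.03 = 4.13.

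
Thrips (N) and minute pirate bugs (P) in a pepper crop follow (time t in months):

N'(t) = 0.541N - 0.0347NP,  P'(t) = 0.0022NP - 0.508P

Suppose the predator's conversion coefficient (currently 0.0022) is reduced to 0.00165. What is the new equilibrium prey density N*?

N* ≈ 308

At the interior fixed point, setting dP/dt = 0 with P > 0 fixes N* = (predator death rate)/(NP coefficient) — independent of the other coefficients.
With the change, N* = 0.508/0.00165 = 308; it rises from 231.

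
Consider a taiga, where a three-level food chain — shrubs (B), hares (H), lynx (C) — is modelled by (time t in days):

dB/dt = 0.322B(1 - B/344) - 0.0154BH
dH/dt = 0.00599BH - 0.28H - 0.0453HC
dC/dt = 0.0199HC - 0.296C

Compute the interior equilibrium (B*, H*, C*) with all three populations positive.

B* ≈ 99.3, H* ≈ 14.9, C* ≈ 6.95

From dC/dt = 0: 0.0199H* = 0.296, so H* = 14.9.
From dB/dt = 0: 0.322(1 - B*/344) = 0.0154·14.9, giving B* = 344·(1 - 0.711) = 99.3.
From dH/dt = 0: 0.00599·99.3 - 0.28 = 0.0453C*, so C* = 0.315/0.0453 = 6.95.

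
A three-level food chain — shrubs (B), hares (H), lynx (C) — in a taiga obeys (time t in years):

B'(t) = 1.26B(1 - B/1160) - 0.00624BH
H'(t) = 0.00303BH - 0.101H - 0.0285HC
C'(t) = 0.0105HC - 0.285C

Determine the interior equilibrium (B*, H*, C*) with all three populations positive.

From dC/dt = 0: 0.0105H* = 0.285, so H* = 27.1.
From dB/dt = 0: 1.26(1 - B*/1160) = 0.00624·27.1, giving B* = 1160·(1 - 0.134) = 1000.
From dH/dt = 0: 0.00303·1000 - 0.101 = 0.0285C*, so C* = 2.94/0.0285 = 103.

B* ≈ 1000, H* ≈ 27.1, C* ≈ 103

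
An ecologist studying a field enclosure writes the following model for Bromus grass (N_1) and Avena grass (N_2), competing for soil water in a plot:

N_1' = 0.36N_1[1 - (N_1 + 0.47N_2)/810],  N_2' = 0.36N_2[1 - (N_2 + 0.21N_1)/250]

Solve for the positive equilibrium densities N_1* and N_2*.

Setting both brackets to zero gives the nullclines N_1 + 0.47N_2 = 810 and 0.21N_1 + N_2 = 250.
Substituting N_2 = 250 - 0.21N_1 into the first: N_1(1 - 0.47·0.21) = 810 - 0.47·250.
So N_1* = 692/0.901 = 768, and then N_2* = 250 - 0.21·768 = 88.6.

N_1* ≈ 768, N_2* ≈ 88.6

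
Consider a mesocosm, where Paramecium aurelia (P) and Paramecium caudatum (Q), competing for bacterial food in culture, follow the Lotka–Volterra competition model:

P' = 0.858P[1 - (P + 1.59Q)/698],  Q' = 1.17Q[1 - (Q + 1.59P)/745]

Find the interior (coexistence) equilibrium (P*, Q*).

P* ≈ 318, Q* ≈ 239

Setting both brackets to zero gives the nullclines P + 1.59Q = 698 and 1.59P + Q = 745.
Substituting Q = 745 - 1.59P into the first: P(1 - 1.59·1.59) = 698 - 1.59·745.
So P* = -487/-1.53 = 318, and then Q* = 745 - 1.59·318 = 239.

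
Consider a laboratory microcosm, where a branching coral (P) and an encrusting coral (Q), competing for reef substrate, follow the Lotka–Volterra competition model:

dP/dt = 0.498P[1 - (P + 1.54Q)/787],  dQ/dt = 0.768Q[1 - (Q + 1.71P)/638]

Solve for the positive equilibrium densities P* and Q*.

P* ≈ 120, Q* ≈ 433

Setting both brackets to zero gives the nullclines P + 1.54Q = 787 and 1.71P + Q = 638.
Substituting Q = 638 - 1.71P into the first: P(1 - 1.54·1.71) = 787 - 1.54·638.
So P* = -196/-1.63 = 120, and then Q* = 638 - 1.71·120 = 433.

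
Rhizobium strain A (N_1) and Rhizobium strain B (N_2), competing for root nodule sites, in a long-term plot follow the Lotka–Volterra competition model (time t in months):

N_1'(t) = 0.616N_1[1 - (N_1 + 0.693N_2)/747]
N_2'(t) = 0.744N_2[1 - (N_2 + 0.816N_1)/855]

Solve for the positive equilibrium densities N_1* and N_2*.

Setting both brackets to zero gives the nullclines N_1 + 0.693N_2 = 747 and 0.816N_1 + N_2 = 855.
Substituting N_2 = 855 - 0.816N_1 into the first: N_1(1 - 0.693·0.816) = 747 - 0.693·855.
So N_1* = 154/0.435 = 356, and then N_2* = 855 - 0.816·356 = 565.

N_1* ≈ 356, N_2* ≈ 565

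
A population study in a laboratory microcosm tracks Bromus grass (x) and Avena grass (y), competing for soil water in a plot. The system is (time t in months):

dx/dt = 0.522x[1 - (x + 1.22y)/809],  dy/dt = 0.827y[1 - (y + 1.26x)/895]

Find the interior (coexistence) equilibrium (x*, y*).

x* ≈ 527, y* ≈ 231

Setting both brackets to zero gives the nullclines x + 1.22y = 809 and 1.26x + y = 895.
Substituting y = 895 - 1.26x into the first: x(1 - 1.22·1.26) = 809 - 1.22·895.
So x* = -283/-0.537 = 527, and then y* = 895 - 1.26·527 = 231.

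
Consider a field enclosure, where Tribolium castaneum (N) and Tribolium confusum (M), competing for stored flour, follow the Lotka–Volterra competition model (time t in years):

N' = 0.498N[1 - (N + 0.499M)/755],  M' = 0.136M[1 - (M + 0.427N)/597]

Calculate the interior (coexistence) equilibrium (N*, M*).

N* ≈ 581, M* ≈ 349

Setting both brackets to zero gives the nullclines N + 0.499M = 755 and 0.427N + M = 597.
Substituting M = 597 - 0.427N into the first: N(1 - 0.499·0.427) = 755 - 0.499·597.
So N* = 457/0.787 = 581, and then M* = 597 - 0.427·581 = 349.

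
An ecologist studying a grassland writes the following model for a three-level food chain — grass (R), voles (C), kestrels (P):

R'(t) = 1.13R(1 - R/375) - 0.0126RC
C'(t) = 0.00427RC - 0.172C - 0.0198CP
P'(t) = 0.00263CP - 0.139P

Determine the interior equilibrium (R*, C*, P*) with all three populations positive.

From dP/dt = 0: 0.00263C* = 0.139, so C* = 52.9.
From dR/dt = 0: 1.13(1 - R*/375) = 0.0126·52.9, giving R* = 375·(1 - 0.589) = 154.
From dC/dt = 0: 0.00427·154 - 0.172 = 0.0198P*, so P* = 0.486/0.0198 = 24.5.

R* ≈ 154, C* ≈ 52.9, P* ≈ 24.5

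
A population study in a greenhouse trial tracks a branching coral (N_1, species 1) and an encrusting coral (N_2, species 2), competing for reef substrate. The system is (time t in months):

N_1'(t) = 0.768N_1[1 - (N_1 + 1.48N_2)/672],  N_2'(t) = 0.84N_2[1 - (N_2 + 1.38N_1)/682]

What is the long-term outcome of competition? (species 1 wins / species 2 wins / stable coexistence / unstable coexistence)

unstable coexistence (outcome depends on initial conditions)

Compare the nullcline intercepts: K1/α12 = 672/1.48 = 454 < K2 = 682; K2/α21 = 682/1.38 = 494 < K1 = 672.
Since both are reversed, neither can invade when rare; the interior point is a saddle.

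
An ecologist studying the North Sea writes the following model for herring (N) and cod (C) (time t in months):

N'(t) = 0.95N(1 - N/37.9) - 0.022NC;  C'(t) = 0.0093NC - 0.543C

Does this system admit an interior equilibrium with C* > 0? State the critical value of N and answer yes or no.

Threshold N = 58.4; K < 58.4, so no, the predator goes extinct.

The predator equation gives dC/dt > 0 only when N > 0.543/0.0093 = 58.4.
Without the predator, N → K = 37.9. Since 37.9 < 58.4, the predator cannot invade.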